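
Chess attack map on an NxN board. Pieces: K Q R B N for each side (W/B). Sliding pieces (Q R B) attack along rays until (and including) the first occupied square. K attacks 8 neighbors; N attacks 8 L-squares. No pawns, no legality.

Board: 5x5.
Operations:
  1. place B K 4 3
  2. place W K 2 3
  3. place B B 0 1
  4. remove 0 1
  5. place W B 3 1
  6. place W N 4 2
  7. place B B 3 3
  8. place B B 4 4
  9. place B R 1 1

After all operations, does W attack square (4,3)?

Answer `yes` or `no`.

Op 1: place BK@(4,3)
Op 2: place WK@(2,3)
Op 3: place BB@(0,1)
Op 4: remove (0,1)
Op 5: place WB@(3,1)
Op 6: place WN@(4,2)
Op 7: place BB@(3,3)
Op 8: place BB@(4,4)
Op 9: place BR@(1,1)
Per-piece attacks for W:
  WK@(2,3): attacks (2,4) (2,2) (3,3) (1,3) (3,4) (3,2) (1,4) (1,2)
  WB@(3,1): attacks (4,2) (4,0) (2,2) (1,3) (0,4) (2,0) [ray(1,1) blocked at (4,2)]
  WN@(4,2): attacks (3,4) (2,3) (3,0) (2,1)
W attacks (4,3): no

Answer: no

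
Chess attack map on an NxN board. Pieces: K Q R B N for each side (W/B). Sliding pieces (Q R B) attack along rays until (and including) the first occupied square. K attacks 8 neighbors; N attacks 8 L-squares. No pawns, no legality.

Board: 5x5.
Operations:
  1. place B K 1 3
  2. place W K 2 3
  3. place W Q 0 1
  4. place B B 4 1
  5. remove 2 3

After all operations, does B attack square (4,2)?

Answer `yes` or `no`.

Op 1: place BK@(1,3)
Op 2: place WK@(2,3)
Op 3: place WQ@(0,1)
Op 4: place BB@(4,1)
Op 5: remove (2,3)
Per-piece attacks for B:
  BK@(1,3): attacks (1,4) (1,2) (2,3) (0,3) (2,4) (2,2) (0,4) (0,2)
  BB@(4,1): attacks (3,2) (2,3) (1,4) (3,0)
B attacks (4,2): no

Answer: no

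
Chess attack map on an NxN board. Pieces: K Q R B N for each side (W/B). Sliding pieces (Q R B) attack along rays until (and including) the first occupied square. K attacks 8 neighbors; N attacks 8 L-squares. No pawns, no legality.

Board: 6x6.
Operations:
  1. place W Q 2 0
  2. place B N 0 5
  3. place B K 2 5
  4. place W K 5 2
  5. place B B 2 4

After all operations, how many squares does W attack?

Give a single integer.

Op 1: place WQ@(2,0)
Op 2: place BN@(0,5)
Op 3: place BK@(2,5)
Op 4: place WK@(5,2)
Op 5: place BB@(2,4)
Per-piece attacks for W:
  WQ@(2,0): attacks (2,1) (2,2) (2,3) (2,4) (3,0) (4,0) (5,0) (1,0) (0,0) (3,1) (4,2) (5,3) (1,1) (0,2) [ray(0,1) blocked at (2,4)]
  WK@(5,2): attacks (5,3) (5,1) (4,2) (4,3) (4,1)
Union (17 distinct): (0,0) (0,2) (1,0) (1,1) (2,1) (2,2) (2,3) (2,4) (3,0) (3,1) (4,0) (4,1) (4,2) (4,3) (5,0) (5,1) (5,3)

Answer: 17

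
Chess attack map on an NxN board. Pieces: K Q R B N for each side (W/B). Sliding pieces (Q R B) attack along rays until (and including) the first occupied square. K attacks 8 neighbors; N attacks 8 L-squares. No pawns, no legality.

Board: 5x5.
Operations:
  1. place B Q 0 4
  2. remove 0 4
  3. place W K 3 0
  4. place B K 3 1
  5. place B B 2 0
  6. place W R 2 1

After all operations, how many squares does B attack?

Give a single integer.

Op 1: place BQ@(0,4)
Op 2: remove (0,4)
Op 3: place WK@(3,0)
Op 4: place BK@(3,1)
Op 5: place BB@(2,0)
Op 6: place WR@(2,1)
Per-piece attacks for B:
  BB@(2,0): attacks (3,1) (1,1) (0,2) [ray(1,1) blocked at (3,1)]
  BK@(3,1): attacks (3,2) (3,0) (4,1) (2,1) (4,2) (4,0) (2,2) (2,0)
Union (11 distinct): (0,2) (1,1) (2,0) (2,1) (2,2) (3,0) (3,1) (3,2) (4,0) (4,1) (4,2)

Answer: 11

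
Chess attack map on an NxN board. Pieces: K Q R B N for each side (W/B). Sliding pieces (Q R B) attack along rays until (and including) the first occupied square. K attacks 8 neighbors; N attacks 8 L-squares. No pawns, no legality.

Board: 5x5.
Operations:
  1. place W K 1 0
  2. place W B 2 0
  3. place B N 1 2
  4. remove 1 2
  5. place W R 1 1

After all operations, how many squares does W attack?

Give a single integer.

Op 1: place WK@(1,0)
Op 2: place WB@(2,0)
Op 3: place BN@(1,2)
Op 4: remove (1,2)
Op 5: place WR@(1,1)
Per-piece attacks for W:
  WK@(1,0): attacks (1,1) (2,0) (0,0) (2,1) (0,1)
  WR@(1,1): attacks (1,2) (1,3) (1,4) (1,0) (2,1) (3,1) (4,1) (0,1) [ray(0,-1) blocked at (1,0)]
  WB@(2,0): attacks (3,1) (4,2) (1,1) [ray(-1,1) blocked at (1,1)]
Union (12 distinct): (0,0) (0,1) (1,0) (1,1) (1,2) (1,3) (1,4) (2,0) (2,1) (3,1) (4,1) (4,2)

Answer: 12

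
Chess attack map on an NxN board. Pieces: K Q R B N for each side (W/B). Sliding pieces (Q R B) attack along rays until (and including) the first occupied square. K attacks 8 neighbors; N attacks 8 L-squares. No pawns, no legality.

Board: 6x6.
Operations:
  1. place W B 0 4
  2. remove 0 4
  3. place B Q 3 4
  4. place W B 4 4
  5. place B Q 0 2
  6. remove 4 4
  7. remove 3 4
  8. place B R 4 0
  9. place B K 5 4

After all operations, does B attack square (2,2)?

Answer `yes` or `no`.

Answer: yes

Derivation:
Op 1: place WB@(0,4)
Op 2: remove (0,4)
Op 3: place BQ@(3,4)
Op 4: place WB@(4,4)
Op 5: place BQ@(0,2)
Op 6: remove (4,4)
Op 7: remove (3,4)
Op 8: place BR@(4,0)
Op 9: place BK@(5,4)
Per-piece attacks for B:
  BQ@(0,2): attacks (0,3) (0,4) (0,5) (0,1) (0,0) (1,2) (2,2) (3,2) (4,2) (5,2) (1,3) (2,4) (3,5) (1,1) (2,0)
  BR@(4,0): attacks (4,1) (4,2) (4,3) (4,4) (4,5) (5,0) (3,0) (2,0) (1,0) (0,0)
  BK@(5,4): attacks (5,5) (5,3) (4,4) (4,5) (4,3)
B attacks (2,2): yes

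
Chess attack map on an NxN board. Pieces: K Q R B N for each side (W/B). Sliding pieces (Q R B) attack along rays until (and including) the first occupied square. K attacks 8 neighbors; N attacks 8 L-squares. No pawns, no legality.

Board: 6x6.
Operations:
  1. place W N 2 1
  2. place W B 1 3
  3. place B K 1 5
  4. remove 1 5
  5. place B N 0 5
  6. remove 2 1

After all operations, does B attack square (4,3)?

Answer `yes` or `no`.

Op 1: place WN@(2,1)
Op 2: place WB@(1,3)
Op 3: place BK@(1,5)
Op 4: remove (1,5)
Op 5: place BN@(0,5)
Op 6: remove (2,1)
Per-piece attacks for B:
  BN@(0,5): attacks (1,3) (2,4)
B attacks (4,3): no

Answer: no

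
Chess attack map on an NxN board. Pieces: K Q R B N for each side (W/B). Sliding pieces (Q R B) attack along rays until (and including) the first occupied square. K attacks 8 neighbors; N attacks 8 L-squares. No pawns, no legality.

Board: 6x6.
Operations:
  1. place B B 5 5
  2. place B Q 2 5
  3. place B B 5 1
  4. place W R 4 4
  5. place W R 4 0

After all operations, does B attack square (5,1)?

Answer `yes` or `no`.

Answer: no

Derivation:
Op 1: place BB@(5,5)
Op 2: place BQ@(2,5)
Op 3: place BB@(5,1)
Op 4: place WR@(4,4)
Op 5: place WR@(4,0)
Per-piece attacks for B:
  BQ@(2,5): attacks (2,4) (2,3) (2,2) (2,1) (2,0) (3,5) (4,5) (5,5) (1,5) (0,5) (3,4) (4,3) (5,2) (1,4) (0,3) [ray(1,0) blocked at (5,5)]
  BB@(5,1): attacks (4,2) (3,3) (2,4) (1,5) (4,0) [ray(-1,-1) blocked at (4,0)]
  BB@(5,5): attacks (4,4) [ray(-1,-1) blocked at (4,4)]
B attacks (5,1): no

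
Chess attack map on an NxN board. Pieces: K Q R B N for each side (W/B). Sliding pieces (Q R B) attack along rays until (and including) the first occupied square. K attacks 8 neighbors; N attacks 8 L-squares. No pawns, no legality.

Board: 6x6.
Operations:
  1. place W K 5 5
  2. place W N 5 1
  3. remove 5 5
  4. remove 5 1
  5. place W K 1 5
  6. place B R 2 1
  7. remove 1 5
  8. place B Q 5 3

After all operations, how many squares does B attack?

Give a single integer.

Answer: 21

Derivation:
Op 1: place WK@(5,5)
Op 2: place WN@(5,1)
Op 3: remove (5,5)
Op 4: remove (5,1)
Op 5: place WK@(1,5)
Op 6: place BR@(2,1)
Op 7: remove (1,5)
Op 8: place BQ@(5,3)
Per-piece attacks for B:
  BR@(2,1): attacks (2,2) (2,3) (2,4) (2,5) (2,0) (3,1) (4,1) (5,1) (1,1) (0,1)
  BQ@(5,3): attacks (5,4) (5,5) (5,2) (5,1) (5,0) (4,3) (3,3) (2,3) (1,3) (0,3) (4,4) (3,5) (4,2) (3,1) (2,0)
Union (21 distinct): (0,1) (0,3) (1,1) (1,3) (2,0) (2,2) (2,3) (2,4) (2,5) (3,1) (3,3) (3,5) (4,1) (4,2) (4,3) (4,4) (5,0) (5,1) (5,2) (5,4) (5,5)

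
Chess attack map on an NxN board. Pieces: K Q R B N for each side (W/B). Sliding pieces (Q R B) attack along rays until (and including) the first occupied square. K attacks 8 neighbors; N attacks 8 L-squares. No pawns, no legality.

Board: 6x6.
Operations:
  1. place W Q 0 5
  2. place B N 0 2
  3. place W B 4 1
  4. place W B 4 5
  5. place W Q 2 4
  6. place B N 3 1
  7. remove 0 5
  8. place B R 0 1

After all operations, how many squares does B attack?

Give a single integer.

Answer: 12

Derivation:
Op 1: place WQ@(0,5)
Op 2: place BN@(0,2)
Op 3: place WB@(4,1)
Op 4: place WB@(4,5)
Op 5: place WQ@(2,4)
Op 6: place BN@(3,1)
Op 7: remove (0,5)
Op 8: place BR@(0,1)
Per-piece attacks for B:
  BR@(0,1): attacks (0,2) (0,0) (1,1) (2,1) (3,1) [ray(0,1) blocked at (0,2); ray(1,0) blocked at (3,1)]
  BN@(0,2): attacks (1,4) (2,3) (1,0) (2,1)
  BN@(3,1): attacks (4,3) (5,2) (2,3) (1,2) (5,0) (1,0)
Union (12 distinct): (0,0) (0,2) (1,0) (1,1) (1,2) (1,4) (2,1) (2,3) (3,1) (4,3) (5,0) (5,2)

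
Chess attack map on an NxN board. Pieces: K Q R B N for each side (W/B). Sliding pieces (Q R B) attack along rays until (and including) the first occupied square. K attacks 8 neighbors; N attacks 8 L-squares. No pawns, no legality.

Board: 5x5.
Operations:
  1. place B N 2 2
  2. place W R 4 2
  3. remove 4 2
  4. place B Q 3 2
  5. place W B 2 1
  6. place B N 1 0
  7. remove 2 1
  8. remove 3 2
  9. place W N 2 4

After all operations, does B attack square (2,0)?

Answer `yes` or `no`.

Op 1: place BN@(2,2)
Op 2: place WR@(4,2)
Op 3: remove (4,2)
Op 4: place BQ@(3,2)
Op 5: place WB@(2,1)
Op 6: place BN@(1,0)
Op 7: remove (2,1)
Op 8: remove (3,2)
Op 9: place WN@(2,4)
Per-piece attacks for B:
  BN@(1,0): attacks (2,2) (3,1) (0,2)
  BN@(2,2): attacks (3,4) (4,3) (1,4) (0,3) (3,0) (4,1) (1,0) (0,1)
B attacks (2,0): no

Answer: no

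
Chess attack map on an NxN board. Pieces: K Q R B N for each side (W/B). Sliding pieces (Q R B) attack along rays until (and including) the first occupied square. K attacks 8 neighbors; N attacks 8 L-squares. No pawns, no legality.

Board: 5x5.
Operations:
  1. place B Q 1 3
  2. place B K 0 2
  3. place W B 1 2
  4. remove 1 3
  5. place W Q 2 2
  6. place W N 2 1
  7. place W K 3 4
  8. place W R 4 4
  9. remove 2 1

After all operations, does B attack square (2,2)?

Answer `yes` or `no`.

Op 1: place BQ@(1,3)
Op 2: place BK@(0,2)
Op 3: place WB@(1,2)
Op 4: remove (1,3)
Op 5: place WQ@(2,2)
Op 6: place WN@(2,1)
Op 7: place WK@(3,4)
Op 8: place WR@(4,4)
Op 9: remove (2,1)
Per-piece attacks for B:
  BK@(0,2): attacks (0,3) (0,1) (1,2) (1,3) (1,1)
B attacks (2,2): no

Answer: no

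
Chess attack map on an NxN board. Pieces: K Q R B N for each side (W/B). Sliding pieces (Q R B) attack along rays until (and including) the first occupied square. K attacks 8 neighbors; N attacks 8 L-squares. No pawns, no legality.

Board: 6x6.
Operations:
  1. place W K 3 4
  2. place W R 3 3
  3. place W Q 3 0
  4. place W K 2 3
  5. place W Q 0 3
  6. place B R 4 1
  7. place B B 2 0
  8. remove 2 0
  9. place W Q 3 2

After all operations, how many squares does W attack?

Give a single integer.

Op 1: place WK@(3,4)
Op 2: place WR@(3,3)
Op 3: place WQ@(3,0)
Op 4: place WK@(2,3)
Op 5: place WQ@(0,3)
Op 6: place BR@(4,1)
Op 7: place BB@(2,0)
Op 8: remove (2,0)
Op 9: place WQ@(3,2)
Per-piece attacks for W:
  WQ@(0,3): attacks (0,4) (0,5) (0,2) (0,1) (0,0) (1,3) (2,3) (1,4) (2,5) (1,2) (2,1) (3,0) [ray(1,0) blocked at (2,3); ray(1,-1) blocked at (3,0)]
  WK@(2,3): attacks (2,4) (2,2) (3,3) (1,3) (3,4) (3,2) (1,4) (1,2)
  WQ@(3,0): attacks (3,1) (3,2) (4,0) (5,0) (2,0) (1,0) (0,0) (4,1) (2,1) (1,2) (0,3) [ray(0,1) blocked at (3,2); ray(1,1) blocked at (4,1); ray(-1,1) blocked at (0,3)]
  WQ@(3,2): attacks (3,3) (3,1) (3,0) (4,2) (5,2) (2,2) (1,2) (0,2) (4,3) (5,4) (4,1) (2,3) (2,1) (1,0) [ray(0,1) blocked at (3,3); ray(0,-1) blocked at (3,0); ray(1,-1) blocked at (4,1); ray(-1,1) blocked at (2,3)]
  WR@(3,3): attacks (3,4) (3,2) (4,3) (5,3) (2,3) [ray(0,1) blocked at (3,4); ray(0,-1) blocked at (3,2); ray(-1,0) blocked at (2,3)]
  WK@(3,4): attacks (3,5) (3,3) (4,4) (2,4) (4,5) (4,3) (2,5) (2,3)
Union (32 distinct): (0,0) (0,1) (0,2) (0,3) (0,4) (0,5) (1,0) (1,2) (1,3) (1,4) (2,0) (2,1) (2,2) (2,3) (2,4) (2,5) (3,0) (3,1) (3,2) (3,3) (3,4) (3,5) (4,0) (4,1) (4,2) (4,3) (4,4) (4,5) (5,0) (5,2) (5,3) (5,4)

Answer: 32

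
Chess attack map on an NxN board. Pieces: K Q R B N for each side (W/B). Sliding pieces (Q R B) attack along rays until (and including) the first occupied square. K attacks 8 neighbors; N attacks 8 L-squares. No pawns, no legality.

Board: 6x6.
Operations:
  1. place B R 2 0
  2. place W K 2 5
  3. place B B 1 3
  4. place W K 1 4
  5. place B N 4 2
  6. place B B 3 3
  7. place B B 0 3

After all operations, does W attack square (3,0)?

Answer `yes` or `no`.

Op 1: place BR@(2,0)
Op 2: place WK@(2,5)
Op 3: place BB@(1,3)
Op 4: place WK@(1,4)
Op 5: place BN@(4,2)
Op 6: place BB@(3,3)
Op 7: place BB@(0,3)
Per-piece attacks for W:
  WK@(1,4): attacks (1,5) (1,3) (2,4) (0,4) (2,5) (2,3) (0,5) (0,3)
  WK@(2,5): attacks (2,4) (3,5) (1,5) (3,4) (1,4)
W attacks (3,0): no

Answer: no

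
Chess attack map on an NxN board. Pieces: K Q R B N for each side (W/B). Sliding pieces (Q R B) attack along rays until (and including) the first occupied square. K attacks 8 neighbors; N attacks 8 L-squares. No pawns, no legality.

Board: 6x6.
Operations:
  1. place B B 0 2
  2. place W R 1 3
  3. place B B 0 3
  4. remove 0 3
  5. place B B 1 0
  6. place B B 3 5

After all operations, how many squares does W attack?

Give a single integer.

Op 1: place BB@(0,2)
Op 2: place WR@(1,3)
Op 3: place BB@(0,3)
Op 4: remove (0,3)
Op 5: place BB@(1,0)
Op 6: place BB@(3,5)
Per-piece attacks for W:
  WR@(1,3): attacks (1,4) (1,5) (1,2) (1,1) (1,0) (2,3) (3,3) (4,3) (5,3) (0,3) [ray(0,-1) blocked at (1,0)]
Union (10 distinct): (0,3) (1,0) (1,1) (1,2) (1,4) (1,5) (2,3) (3,3) (4,3) (5,3)

Answer: 10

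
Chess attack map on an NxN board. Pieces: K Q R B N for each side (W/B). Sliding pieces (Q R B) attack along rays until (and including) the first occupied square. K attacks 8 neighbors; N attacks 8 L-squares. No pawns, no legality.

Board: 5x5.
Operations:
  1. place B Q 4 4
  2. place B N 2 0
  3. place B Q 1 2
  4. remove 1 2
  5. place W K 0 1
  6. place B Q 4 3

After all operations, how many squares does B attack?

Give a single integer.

Answer: 21

Derivation:
Op 1: place BQ@(4,4)
Op 2: place BN@(2,0)
Op 3: place BQ@(1,2)
Op 4: remove (1,2)
Op 5: place WK@(0,1)
Op 6: place BQ@(4,3)
Per-piece attacks for B:
  BN@(2,0): attacks (3,2) (4,1) (1,2) (0,1)
  BQ@(4,3): attacks (4,4) (4,2) (4,1) (4,0) (3,3) (2,3) (1,3) (0,3) (3,4) (3,2) (2,1) (1,0) [ray(0,1) blocked at (4,4)]
  BQ@(4,4): attacks (4,3) (3,4) (2,4) (1,4) (0,4) (3,3) (2,2) (1,1) (0,0) [ray(0,-1) blocked at (4,3)]
Union (21 distinct): (0,0) (0,1) (0,3) (0,4) (1,0) (1,1) (1,2) (1,3) (1,4) (2,1) (2,2) (2,3) (2,4) (3,2) (3,3) (3,4) (4,0) (4,1) (4,2) (4,3) (4,4)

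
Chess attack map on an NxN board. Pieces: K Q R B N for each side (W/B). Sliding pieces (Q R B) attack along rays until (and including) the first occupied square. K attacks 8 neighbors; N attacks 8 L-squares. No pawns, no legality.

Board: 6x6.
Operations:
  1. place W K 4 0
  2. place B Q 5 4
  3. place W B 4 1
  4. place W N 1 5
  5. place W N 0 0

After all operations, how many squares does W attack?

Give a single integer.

Answer: 14

Derivation:
Op 1: place WK@(4,0)
Op 2: place BQ@(5,4)
Op 3: place WB@(4,1)
Op 4: place WN@(1,5)
Op 5: place WN@(0,0)
Per-piece attacks for W:
  WN@(0,0): attacks (1,2) (2,1)
  WN@(1,5): attacks (2,3) (3,4) (0,3)
  WK@(4,0): attacks (4,1) (5,0) (3,0) (5,1) (3,1)
  WB@(4,1): attacks (5,2) (5,0) (3,2) (2,3) (1,4) (0,5) (3,0)
Union (14 distinct): (0,3) (0,5) (1,2) (1,4) (2,1) (2,3) (3,0) (3,1) (3,2) (3,4) (4,1) (5,0) (5,1) (5,2)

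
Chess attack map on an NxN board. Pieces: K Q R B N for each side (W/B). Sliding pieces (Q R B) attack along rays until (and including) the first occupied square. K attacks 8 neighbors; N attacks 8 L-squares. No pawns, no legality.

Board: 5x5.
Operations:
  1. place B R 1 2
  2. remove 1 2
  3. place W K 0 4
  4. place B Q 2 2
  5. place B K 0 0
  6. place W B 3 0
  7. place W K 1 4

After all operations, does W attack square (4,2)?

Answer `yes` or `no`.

Op 1: place BR@(1,2)
Op 2: remove (1,2)
Op 3: place WK@(0,4)
Op 4: place BQ@(2,2)
Op 5: place BK@(0,0)
Op 6: place WB@(3,0)
Op 7: place WK@(1,4)
Per-piece attacks for W:
  WK@(0,4): attacks (0,3) (1,4) (1,3)
  WK@(1,4): attacks (1,3) (2,4) (0,4) (2,3) (0,3)
  WB@(3,0): attacks (4,1) (2,1) (1,2) (0,3)
W attacks (4,2): no

Answer: no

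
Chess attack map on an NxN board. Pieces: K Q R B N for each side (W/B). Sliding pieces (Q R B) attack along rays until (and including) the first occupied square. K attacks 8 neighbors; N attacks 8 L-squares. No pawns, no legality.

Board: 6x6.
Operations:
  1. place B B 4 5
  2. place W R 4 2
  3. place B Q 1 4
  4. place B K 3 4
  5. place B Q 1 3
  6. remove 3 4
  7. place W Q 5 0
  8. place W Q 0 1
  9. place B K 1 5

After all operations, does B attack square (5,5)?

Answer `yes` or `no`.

Op 1: place BB@(4,5)
Op 2: place WR@(4,2)
Op 3: place BQ@(1,4)
Op 4: place BK@(3,4)
Op 5: place BQ@(1,3)
Op 6: remove (3,4)
Op 7: place WQ@(5,0)
Op 8: place WQ@(0,1)
Op 9: place BK@(1,5)
Per-piece attacks for B:
  BQ@(1,3): attacks (1,4) (1,2) (1,1) (1,0) (2,3) (3,3) (4,3) (5,3) (0,3) (2,4) (3,5) (2,2) (3,1) (4,0) (0,4) (0,2) [ray(0,1) blocked at (1,4)]
  BQ@(1,4): attacks (1,5) (1,3) (2,4) (3,4) (4,4) (5,4) (0,4) (2,5) (2,3) (3,2) (4,1) (5,0) (0,5) (0,3) [ray(0,1) blocked at (1,5); ray(0,-1) blocked at (1,3); ray(1,-1) blocked at (5,0)]
  BK@(1,5): attacks (1,4) (2,5) (0,5) (2,4) (0,4)
  BB@(4,5): attacks (5,4) (3,4) (2,3) (1,2) (0,1) [ray(-1,-1) blocked at (0,1)]
B attacks (5,5): no

Answer: no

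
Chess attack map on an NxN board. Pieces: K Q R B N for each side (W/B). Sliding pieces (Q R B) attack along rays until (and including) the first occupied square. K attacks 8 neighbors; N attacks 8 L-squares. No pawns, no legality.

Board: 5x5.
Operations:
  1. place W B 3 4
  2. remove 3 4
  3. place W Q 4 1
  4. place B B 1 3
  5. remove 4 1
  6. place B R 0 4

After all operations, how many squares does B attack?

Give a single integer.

Answer: 12

Derivation:
Op 1: place WB@(3,4)
Op 2: remove (3,4)
Op 3: place WQ@(4,1)
Op 4: place BB@(1,3)
Op 5: remove (4,1)
Op 6: place BR@(0,4)
Per-piece attacks for B:
  BR@(0,4): attacks (0,3) (0,2) (0,1) (0,0) (1,4) (2,4) (3,4) (4,4)
  BB@(1,3): attacks (2,4) (2,2) (3,1) (4,0) (0,4) (0,2) [ray(-1,1) blocked at (0,4)]
Union (12 distinct): (0,0) (0,1) (0,2) (0,3) (0,4) (1,4) (2,2) (2,4) (3,1) (3,4) (4,0) (4,4)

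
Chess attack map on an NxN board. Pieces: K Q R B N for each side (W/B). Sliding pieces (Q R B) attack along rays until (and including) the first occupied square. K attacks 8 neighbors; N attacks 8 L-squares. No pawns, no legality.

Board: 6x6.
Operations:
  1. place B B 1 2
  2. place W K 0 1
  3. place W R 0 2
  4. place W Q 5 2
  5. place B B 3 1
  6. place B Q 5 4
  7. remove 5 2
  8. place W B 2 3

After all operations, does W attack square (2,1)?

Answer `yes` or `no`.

Op 1: place BB@(1,2)
Op 2: place WK@(0,1)
Op 3: place WR@(0,2)
Op 4: place WQ@(5,2)
Op 5: place BB@(3,1)
Op 6: place BQ@(5,4)
Op 7: remove (5,2)
Op 8: place WB@(2,3)
Per-piece attacks for W:
  WK@(0,1): attacks (0,2) (0,0) (1,1) (1,2) (1,0)
  WR@(0,2): attacks (0,3) (0,4) (0,5) (0,1) (1,2) [ray(0,-1) blocked at (0,1); ray(1,0) blocked at (1,2)]
  WB@(2,3): attacks (3,4) (4,5) (3,2) (4,1) (5,0) (1,4) (0,5) (1,2) [ray(-1,-1) blocked at (1,2)]
W attacks (2,1): no

Answer: no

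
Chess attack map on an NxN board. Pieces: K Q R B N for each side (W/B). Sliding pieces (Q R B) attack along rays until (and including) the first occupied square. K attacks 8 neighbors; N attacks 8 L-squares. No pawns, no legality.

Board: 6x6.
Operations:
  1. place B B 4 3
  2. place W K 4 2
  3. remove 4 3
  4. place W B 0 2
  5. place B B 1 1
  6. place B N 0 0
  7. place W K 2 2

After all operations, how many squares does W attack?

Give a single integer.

Answer: 15

Derivation:
Op 1: place BB@(4,3)
Op 2: place WK@(4,2)
Op 3: remove (4,3)
Op 4: place WB@(0,2)
Op 5: place BB@(1,1)
Op 6: place BN@(0,0)
Op 7: place WK@(2,2)
Per-piece attacks for W:
  WB@(0,2): attacks (1,3) (2,4) (3,5) (1,1) [ray(1,-1) blocked at (1,1)]
  WK@(2,2): attacks (2,3) (2,1) (3,2) (1,2) (3,3) (3,1) (1,3) (1,1)
  WK@(4,2): attacks (4,3) (4,1) (5,2) (3,2) (5,3) (5,1) (3,3) (3,1)
Union (15 distinct): (1,1) (1,2) (1,3) (2,1) (2,3) (2,4) (3,1) (3,2) (3,3) (3,5) (4,1) (4,3) (5,1) (5,2) (5,3)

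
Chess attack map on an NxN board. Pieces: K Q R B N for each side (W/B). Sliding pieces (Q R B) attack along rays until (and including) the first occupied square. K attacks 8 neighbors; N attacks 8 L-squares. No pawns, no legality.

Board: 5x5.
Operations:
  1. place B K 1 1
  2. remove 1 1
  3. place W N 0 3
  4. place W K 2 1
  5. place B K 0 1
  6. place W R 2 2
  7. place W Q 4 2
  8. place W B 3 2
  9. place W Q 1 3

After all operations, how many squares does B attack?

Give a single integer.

Op 1: place BK@(1,1)
Op 2: remove (1,1)
Op 3: place WN@(0,3)
Op 4: place WK@(2,1)
Op 5: place BK@(0,1)
Op 6: place WR@(2,2)
Op 7: place WQ@(4,2)
Op 8: place WB@(3,2)
Op 9: place WQ@(1,3)
Per-piece attacks for B:
  BK@(0,1): attacks (0,2) (0,0) (1,1) (1,2) (1,0)
Union (5 distinct): (0,0) (0,2) (1,0) (1,1) (1,2)

Answer: 5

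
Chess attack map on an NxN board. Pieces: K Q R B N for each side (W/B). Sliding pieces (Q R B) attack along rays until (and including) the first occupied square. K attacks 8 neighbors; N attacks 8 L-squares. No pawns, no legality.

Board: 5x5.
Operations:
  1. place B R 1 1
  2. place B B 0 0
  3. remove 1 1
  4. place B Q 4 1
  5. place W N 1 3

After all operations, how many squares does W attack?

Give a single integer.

Op 1: place BR@(1,1)
Op 2: place BB@(0,0)
Op 3: remove (1,1)
Op 4: place BQ@(4,1)
Op 5: place WN@(1,3)
Per-piece attacks for W:
  WN@(1,3): attacks (3,4) (2,1) (3,2) (0,1)
Union (4 distinct): (0,1) (2,1) (3,2) (3,4)

Answer: 4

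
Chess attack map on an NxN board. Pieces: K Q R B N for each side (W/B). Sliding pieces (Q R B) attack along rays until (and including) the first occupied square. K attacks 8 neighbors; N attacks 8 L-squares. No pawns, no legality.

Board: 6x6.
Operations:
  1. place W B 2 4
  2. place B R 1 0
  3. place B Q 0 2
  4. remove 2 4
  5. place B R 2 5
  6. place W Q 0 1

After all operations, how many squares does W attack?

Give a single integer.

Op 1: place WB@(2,4)
Op 2: place BR@(1,0)
Op 3: place BQ@(0,2)
Op 4: remove (2,4)
Op 5: place BR@(2,5)
Op 6: place WQ@(0,1)
Per-piece attacks for W:
  WQ@(0,1): attacks (0,2) (0,0) (1,1) (2,1) (3,1) (4,1) (5,1) (1,2) (2,3) (3,4) (4,5) (1,0) [ray(0,1) blocked at (0,2); ray(1,-1) blocked at (1,0)]
Union (12 distinct): (0,0) (0,2) (1,0) (1,1) (1,2) (2,1) (2,3) (3,1) (3,4) (4,1) (4,5) (5,1)

Answer: 12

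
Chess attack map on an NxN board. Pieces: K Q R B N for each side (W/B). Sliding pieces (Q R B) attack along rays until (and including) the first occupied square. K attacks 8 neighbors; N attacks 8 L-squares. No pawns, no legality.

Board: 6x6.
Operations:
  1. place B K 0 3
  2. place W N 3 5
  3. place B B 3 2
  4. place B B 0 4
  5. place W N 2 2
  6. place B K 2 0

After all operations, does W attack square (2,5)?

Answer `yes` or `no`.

Op 1: place BK@(0,3)
Op 2: place WN@(3,5)
Op 3: place BB@(3,2)
Op 4: place BB@(0,4)
Op 5: place WN@(2,2)
Op 6: place BK@(2,0)
Per-piece attacks for W:
  WN@(2,2): attacks (3,4) (4,3) (1,4) (0,3) (3,0) (4,1) (1,0) (0,1)
  WN@(3,5): attacks (4,3) (5,4) (2,3) (1,4)
W attacks (2,5): no

Answer: no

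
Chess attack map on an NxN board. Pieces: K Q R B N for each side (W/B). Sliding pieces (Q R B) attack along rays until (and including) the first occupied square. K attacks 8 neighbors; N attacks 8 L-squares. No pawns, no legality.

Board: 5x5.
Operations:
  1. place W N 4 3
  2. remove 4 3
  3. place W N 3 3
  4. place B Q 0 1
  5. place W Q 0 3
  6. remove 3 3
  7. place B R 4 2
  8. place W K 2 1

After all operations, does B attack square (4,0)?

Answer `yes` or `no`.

Op 1: place WN@(4,3)
Op 2: remove (4,3)
Op 3: place WN@(3,3)
Op 4: place BQ@(0,1)
Op 5: place WQ@(0,3)
Op 6: remove (3,3)
Op 7: place BR@(4,2)
Op 8: place WK@(2,1)
Per-piece attacks for B:
  BQ@(0,1): attacks (0,2) (0,3) (0,0) (1,1) (2,1) (1,2) (2,3) (3,4) (1,0) [ray(0,1) blocked at (0,3); ray(1,0) blocked at (2,1)]
  BR@(4,2): attacks (4,3) (4,4) (4,1) (4,0) (3,2) (2,2) (1,2) (0,2)
B attacks (4,0): yes

Answer: yes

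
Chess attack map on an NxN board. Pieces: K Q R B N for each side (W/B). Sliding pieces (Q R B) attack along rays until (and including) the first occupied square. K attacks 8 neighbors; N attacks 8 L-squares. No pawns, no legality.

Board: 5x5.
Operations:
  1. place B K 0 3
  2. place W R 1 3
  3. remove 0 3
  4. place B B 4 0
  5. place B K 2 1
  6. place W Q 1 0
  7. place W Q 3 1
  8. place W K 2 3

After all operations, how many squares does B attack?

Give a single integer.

Op 1: place BK@(0,3)
Op 2: place WR@(1,3)
Op 3: remove (0,3)
Op 4: place BB@(4,0)
Op 5: place BK@(2,1)
Op 6: place WQ@(1,0)
Op 7: place WQ@(3,1)
Op 8: place WK@(2,3)
Per-piece attacks for B:
  BK@(2,1): attacks (2,2) (2,0) (3,1) (1,1) (3,2) (3,0) (1,2) (1,0)
  BB@(4,0): attacks (3,1) [ray(-1,1) blocked at (3,1)]
Union (8 distinct): (1,0) (1,1) (1,2) (2,0) (2,2) (3,0) (3,1) (3,2)

Answer: 8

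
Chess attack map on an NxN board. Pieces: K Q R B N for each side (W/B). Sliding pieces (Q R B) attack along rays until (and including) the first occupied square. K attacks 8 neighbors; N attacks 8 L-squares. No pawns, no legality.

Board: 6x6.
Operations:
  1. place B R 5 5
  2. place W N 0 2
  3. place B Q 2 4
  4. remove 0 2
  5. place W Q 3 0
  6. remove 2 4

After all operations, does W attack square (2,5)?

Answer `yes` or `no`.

Op 1: place BR@(5,5)
Op 2: place WN@(0,2)
Op 3: place BQ@(2,4)
Op 4: remove (0,2)
Op 5: place WQ@(3,0)
Op 6: remove (2,4)
Per-piece attacks for W:
  WQ@(3,0): attacks (3,1) (3,2) (3,3) (3,4) (3,5) (4,0) (5,0) (2,0) (1,0) (0,0) (4,1) (5,2) (2,1) (1,2) (0,3)
W attacks (2,5): no

Answer: no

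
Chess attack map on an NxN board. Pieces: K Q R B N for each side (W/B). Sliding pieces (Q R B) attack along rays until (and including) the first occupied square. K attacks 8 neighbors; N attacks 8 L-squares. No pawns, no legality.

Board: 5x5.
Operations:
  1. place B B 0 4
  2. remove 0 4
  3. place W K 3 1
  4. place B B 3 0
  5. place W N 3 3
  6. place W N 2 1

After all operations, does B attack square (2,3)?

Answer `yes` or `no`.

Answer: no

Derivation:
Op 1: place BB@(0,4)
Op 2: remove (0,4)
Op 3: place WK@(3,1)
Op 4: place BB@(3,0)
Op 5: place WN@(3,3)
Op 6: place WN@(2,1)
Per-piece attacks for B:
  BB@(3,0): attacks (4,1) (2,1) [ray(-1,1) blocked at (2,1)]
B attacks (2,3): no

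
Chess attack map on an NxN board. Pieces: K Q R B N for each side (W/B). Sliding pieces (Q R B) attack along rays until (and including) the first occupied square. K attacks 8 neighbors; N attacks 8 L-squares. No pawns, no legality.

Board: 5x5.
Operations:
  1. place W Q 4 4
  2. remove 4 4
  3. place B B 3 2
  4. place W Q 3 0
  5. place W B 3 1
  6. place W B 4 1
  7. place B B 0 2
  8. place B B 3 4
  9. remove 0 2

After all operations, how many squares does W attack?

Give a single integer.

Answer: 15

Derivation:
Op 1: place WQ@(4,4)
Op 2: remove (4,4)
Op 3: place BB@(3,2)
Op 4: place WQ@(3,0)
Op 5: place WB@(3,1)
Op 6: place WB@(4,1)
Op 7: place BB@(0,2)
Op 8: place BB@(3,4)
Op 9: remove (0,2)
Per-piece attacks for W:
  WQ@(3,0): attacks (3,1) (4,0) (2,0) (1,0) (0,0) (4,1) (2,1) (1,2) (0,3) [ray(0,1) blocked at (3,1); ray(1,1) blocked at (4,1)]
  WB@(3,1): attacks (4,2) (4,0) (2,2) (1,3) (0,4) (2,0)
  WB@(4,1): attacks (3,2) (3,0) [ray(-1,1) blocked at (3,2); ray(-1,-1) blocked at (3,0)]
Union (15 distinct): (0,0) (0,3) (0,4) (1,0) (1,2) (1,3) (2,0) (2,1) (2,2) (3,0) (3,1) (3,2) (4,0) (4,1) (4,2)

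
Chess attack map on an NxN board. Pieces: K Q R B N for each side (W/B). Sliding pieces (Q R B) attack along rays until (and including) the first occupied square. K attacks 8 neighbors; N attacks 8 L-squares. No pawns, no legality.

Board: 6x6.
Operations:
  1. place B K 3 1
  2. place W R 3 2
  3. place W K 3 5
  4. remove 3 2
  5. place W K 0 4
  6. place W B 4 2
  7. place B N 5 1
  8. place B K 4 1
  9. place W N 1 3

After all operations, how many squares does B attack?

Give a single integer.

Op 1: place BK@(3,1)
Op 2: place WR@(3,2)
Op 3: place WK@(3,5)
Op 4: remove (3,2)
Op 5: place WK@(0,4)
Op 6: place WB@(4,2)
Op 7: place BN@(5,1)
Op 8: place BK@(4,1)
Op 9: place WN@(1,3)
Per-piece attacks for B:
  BK@(3,1): attacks (3,2) (3,0) (4,1) (2,1) (4,2) (4,0) (2,2) (2,0)
  BK@(4,1): attacks (4,2) (4,0) (5,1) (3,1) (5,2) (5,0) (3,2) (3,0)
  BN@(5,1): attacks (4,3) (3,2) (3,0)
Union (13 distinct): (2,0) (2,1) (2,2) (3,0) (3,1) (3,2) (4,0) (4,1) (4,2) (4,3) (5,0) (5,1) (5,2)

Answer: 13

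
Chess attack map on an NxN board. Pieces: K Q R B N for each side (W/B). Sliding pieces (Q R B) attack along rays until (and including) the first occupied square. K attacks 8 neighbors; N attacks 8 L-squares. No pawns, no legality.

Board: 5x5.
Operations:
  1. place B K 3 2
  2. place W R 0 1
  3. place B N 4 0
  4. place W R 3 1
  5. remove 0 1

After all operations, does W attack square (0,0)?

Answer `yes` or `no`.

Answer: no

Derivation:
Op 1: place BK@(3,2)
Op 2: place WR@(0,1)
Op 3: place BN@(4,0)
Op 4: place WR@(3,1)
Op 5: remove (0,1)
Per-piece attacks for W:
  WR@(3,1): attacks (3,2) (3,0) (4,1) (2,1) (1,1) (0,1) [ray(0,1) blocked at (3,2)]
W attacks (0,0): no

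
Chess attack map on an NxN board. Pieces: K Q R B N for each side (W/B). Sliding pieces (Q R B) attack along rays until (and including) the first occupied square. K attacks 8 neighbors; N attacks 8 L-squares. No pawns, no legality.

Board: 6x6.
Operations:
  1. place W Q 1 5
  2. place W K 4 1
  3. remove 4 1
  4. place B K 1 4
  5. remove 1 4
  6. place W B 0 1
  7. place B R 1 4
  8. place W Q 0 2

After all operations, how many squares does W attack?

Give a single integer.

Op 1: place WQ@(1,5)
Op 2: place WK@(4,1)
Op 3: remove (4,1)
Op 4: place BK@(1,4)
Op 5: remove (1,4)
Op 6: place WB@(0,1)
Op 7: place BR@(1,4)
Op 8: place WQ@(0,2)
Per-piece attacks for W:
  WB@(0,1): attacks (1,2) (2,3) (3,4) (4,5) (1,0)
  WQ@(0,2): attacks (0,3) (0,4) (0,5) (0,1) (1,2) (2,2) (3,2) (4,2) (5,2) (1,3) (2,4) (3,5) (1,1) (2,0) [ray(0,-1) blocked at (0,1)]
  WQ@(1,5): attacks (1,4) (2,5) (3,5) (4,5) (5,5) (0,5) (2,4) (3,3) (4,2) (5,1) (0,4) [ray(0,-1) blocked at (1,4)]
Union (23 distinct): (0,1) (0,3) (0,4) (0,5) (1,0) (1,1) (1,2) (1,3) (1,4) (2,0) (2,2) (2,3) (2,4) (2,5) (3,2) (3,3) (3,4) (3,5) (4,2) (4,5) (5,1) (5,2) (5,5)

Answer: 23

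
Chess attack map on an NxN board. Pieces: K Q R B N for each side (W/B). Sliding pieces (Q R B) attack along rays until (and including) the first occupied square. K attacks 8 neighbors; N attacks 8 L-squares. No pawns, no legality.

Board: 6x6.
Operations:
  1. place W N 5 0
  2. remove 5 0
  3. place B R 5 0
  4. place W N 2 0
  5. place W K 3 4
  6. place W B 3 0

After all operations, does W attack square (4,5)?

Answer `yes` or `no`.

Op 1: place WN@(5,0)
Op 2: remove (5,0)
Op 3: place BR@(5,0)
Op 4: place WN@(2,0)
Op 5: place WK@(3,4)
Op 6: place WB@(3,0)
Per-piece attacks for W:
  WN@(2,0): attacks (3,2) (4,1) (1,2) (0,1)
  WB@(3,0): attacks (4,1) (5,2) (2,1) (1,2) (0,3)
  WK@(3,4): attacks (3,5) (3,3) (4,4) (2,4) (4,5) (4,3) (2,5) (2,3)
W attacks (4,5): yes

Answer: yes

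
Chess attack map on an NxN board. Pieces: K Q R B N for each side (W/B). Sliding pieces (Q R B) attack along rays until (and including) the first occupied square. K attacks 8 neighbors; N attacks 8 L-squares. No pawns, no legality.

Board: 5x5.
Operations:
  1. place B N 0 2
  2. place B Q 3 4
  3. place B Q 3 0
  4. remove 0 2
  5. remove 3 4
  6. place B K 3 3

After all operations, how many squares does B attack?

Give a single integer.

Op 1: place BN@(0,2)
Op 2: place BQ@(3,4)
Op 3: place BQ@(3,0)
Op 4: remove (0,2)
Op 5: remove (3,4)
Op 6: place BK@(3,3)
Per-piece attacks for B:
  BQ@(3,0): attacks (3,1) (3,2) (3,3) (4,0) (2,0) (1,0) (0,0) (4,1) (2,1) (1,2) (0,3) [ray(0,1) blocked at (3,3)]
  BK@(3,3): attacks (3,4) (3,2) (4,3) (2,3) (4,4) (4,2) (2,4) (2,2)
Union (18 distinct): (0,0) (0,3) (1,0) (1,2) (2,0) (2,1) (2,2) (2,3) (2,4) (3,1) (3,2) (3,3) (3,4) (4,0) (4,1) (4,2) (4,3) (4,4)

Answer: 18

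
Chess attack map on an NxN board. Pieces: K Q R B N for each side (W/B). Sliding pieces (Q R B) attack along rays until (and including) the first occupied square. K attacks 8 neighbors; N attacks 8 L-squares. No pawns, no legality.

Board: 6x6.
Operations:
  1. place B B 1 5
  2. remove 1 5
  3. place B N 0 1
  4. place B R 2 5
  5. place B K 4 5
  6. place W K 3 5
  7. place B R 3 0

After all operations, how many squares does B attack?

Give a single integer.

Answer: 20

Derivation:
Op 1: place BB@(1,5)
Op 2: remove (1,5)
Op 3: place BN@(0,1)
Op 4: place BR@(2,5)
Op 5: place BK@(4,5)
Op 6: place WK@(3,5)
Op 7: place BR@(3,0)
Per-piece attacks for B:
  BN@(0,1): attacks (1,3) (2,2) (2,0)
  BR@(2,5): attacks (2,4) (2,3) (2,2) (2,1) (2,0) (3,5) (1,5) (0,5) [ray(1,0) blocked at (3,5)]
  BR@(3,0): attacks (3,1) (3,2) (3,3) (3,4) (3,5) (4,0) (5,0) (2,0) (1,0) (0,0) [ray(0,1) blocked at (3,5)]
  BK@(4,5): attacks (4,4) (5,5) (3,5) (5,4) (3,4)
Union (20 distinct): (0,0) (0,5) (1,0) (1,3) (1,5) (2,0) (2,1) (2,2) (2,3) (2,4) (3,1) (3,2) (3,3) (3,4) (3,5) (4,0) (4,4) (5,0) (5,4) (5,5)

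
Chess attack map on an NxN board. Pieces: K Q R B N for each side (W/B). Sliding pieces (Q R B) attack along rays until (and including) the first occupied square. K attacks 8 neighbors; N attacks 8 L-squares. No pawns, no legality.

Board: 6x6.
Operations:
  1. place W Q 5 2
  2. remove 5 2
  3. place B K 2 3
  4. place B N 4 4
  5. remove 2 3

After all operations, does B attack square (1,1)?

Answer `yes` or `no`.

Op 1: place WQ@(5,2)
Op 2: remove (5,2)
Op 3: place BK@(2,3)
Op 4: place BN@(4,4)
Op 5: remove (2,3)
Per-piece attacks for B:
  BN@(4,4): attacks (2,5) (5,2) (3,2) (2,3)
B attacks (1,1): no

Answer: no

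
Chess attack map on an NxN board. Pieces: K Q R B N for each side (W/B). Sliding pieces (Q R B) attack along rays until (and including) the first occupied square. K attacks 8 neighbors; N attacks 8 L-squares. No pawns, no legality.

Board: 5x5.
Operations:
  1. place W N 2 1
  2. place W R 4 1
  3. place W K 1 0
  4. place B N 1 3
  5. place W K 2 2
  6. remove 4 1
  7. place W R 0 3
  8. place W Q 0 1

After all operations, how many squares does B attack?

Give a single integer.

Op 1: place WN@(2,1)
Op 2: place WR@(4,1)
Op 3: place WK@(1,0)
Op 4: place BN@(1,3)
Op 5: place WK@(2,2)
Op 6: remove (4,1)
Op 7: place WR@(0,3)
Op 8: place WQ@(0,1)
Per-piece attacks for B:
  BN@(1,3): attacks (3,4) (2,1) (3,2) (0,1)
Union (4 distinct): (0,1) (2,1) (3,2) (3,4)

Answer: 4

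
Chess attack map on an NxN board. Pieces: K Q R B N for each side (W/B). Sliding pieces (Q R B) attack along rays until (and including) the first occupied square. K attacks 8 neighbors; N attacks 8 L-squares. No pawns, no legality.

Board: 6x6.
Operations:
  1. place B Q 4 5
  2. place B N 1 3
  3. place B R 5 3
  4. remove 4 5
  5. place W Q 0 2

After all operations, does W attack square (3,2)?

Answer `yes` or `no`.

Op 1: place BQ@(4,5)
Op 2: place BN@(1,3)
Op 3: place BR@(5,3)
Op 4: remove (4,5)
Op 5: place WQ@(0,2)
Per-piece attacks for W:
  WQ@(0,2): attacks (0,3) (0,4) (0,5) (0,1) (0,0) (1,2) (2,2) (3,2) (4,2) (5,2) (1,3) (1,1) (2,0) [ray(1,1) blocked at (1,3)]
W attacks (3,2): yes

Answer: yes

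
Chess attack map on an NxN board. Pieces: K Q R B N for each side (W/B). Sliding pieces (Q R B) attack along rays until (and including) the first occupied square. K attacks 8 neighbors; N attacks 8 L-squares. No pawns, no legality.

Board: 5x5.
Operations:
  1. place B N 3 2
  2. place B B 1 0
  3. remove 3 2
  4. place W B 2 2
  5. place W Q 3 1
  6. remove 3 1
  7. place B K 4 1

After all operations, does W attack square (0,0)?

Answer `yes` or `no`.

Op 1: place BN@(3,2)
Op 2: place BB@(1,0)
Op 3: remove (3,2)
Op 4: place WB@(2,2)
Op 5: place WQ@(3,1)
Op 6: remove (3,1)
Op 7: place BK@(4,1)
Per-piece attacks for W:
  WB@(2,2): attacks (3,3) (4,4) (3,1) (4,0) (1,3) (0,4) (1,1) (0,0)
W attacks (0,0): yes

Answer: yes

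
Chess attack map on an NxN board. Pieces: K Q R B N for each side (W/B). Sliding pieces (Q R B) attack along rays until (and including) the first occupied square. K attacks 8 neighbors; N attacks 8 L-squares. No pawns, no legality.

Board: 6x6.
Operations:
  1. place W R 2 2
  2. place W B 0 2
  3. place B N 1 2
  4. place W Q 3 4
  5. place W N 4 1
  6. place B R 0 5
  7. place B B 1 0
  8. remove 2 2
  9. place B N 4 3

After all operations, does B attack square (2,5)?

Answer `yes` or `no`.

Answer: yes

Derivation:
Op 1: place WR@(2,2)
Op 2: place WB@(0,2)
Op 3: place BN@(1,2)
Op 4: place WQ@(3,4)
Op 5: place WN@(4,1)
Op 6: place BR@(0,5)
Op 7: place BB@(1,0)
Op 8: remove (2,2)
Op 9: place BN@(4,3)
Per-piece attacks for B:
  BR@(0,5): attacks (0,4) (0,3) (0,2) (1,5) (2,5) (3,5) (4,5) (5,5) [ray(0,-1) blocked at (0,2)]
  BB@(1,0): attacks (2,1) (3,2) (4,3) (0,1) [ray(1,1) blocked at (4,3)]
  BN@(1,2): attacks (2,4) (3,3) (0,4) (2,0) (3,1) (0,0)
  BN@(4,3): attacks (5,5) (3,5) (2,4) (5,1) (3,1) (2,2)
B attacks (2,5): yes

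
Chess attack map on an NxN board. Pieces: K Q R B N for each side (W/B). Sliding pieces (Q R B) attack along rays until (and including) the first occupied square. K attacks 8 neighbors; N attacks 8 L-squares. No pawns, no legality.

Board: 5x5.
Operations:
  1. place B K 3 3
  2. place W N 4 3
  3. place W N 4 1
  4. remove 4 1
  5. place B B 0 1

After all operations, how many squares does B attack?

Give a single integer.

Answer: 10

Derivation:
Op 1: place BK@(3,3)
Op 2: place WN@(4,3)
Op 3: place WN@(4,1)
Op 4: remove (4,1)
Op 5: place BB@(0,1)
Per-piece attacks for B:
  BB@(0,1): attacks (1,2) (2,3) (3,4) (1,0)
  BK@(3,3): attacks (3,4) (3,2) (4,3) (2,3) (4,4) (4,2) (2,4) (2,2)
Union (10 distinct): (1,0) (1,2) (2,2) (2,3) (2,4) (3,2) (3,4) (4,2) (4,3) (4,4)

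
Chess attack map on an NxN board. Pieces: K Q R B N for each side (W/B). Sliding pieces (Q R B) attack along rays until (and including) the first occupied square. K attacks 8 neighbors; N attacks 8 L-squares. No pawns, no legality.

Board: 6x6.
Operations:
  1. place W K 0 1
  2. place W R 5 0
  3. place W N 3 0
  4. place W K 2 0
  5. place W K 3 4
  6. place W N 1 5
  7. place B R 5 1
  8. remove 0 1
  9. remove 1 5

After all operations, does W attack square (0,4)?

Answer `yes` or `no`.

Op 1: place WK@(0,1)
Op 2: place WR@(5,0)
Op 3: place WN@(3,0)
Op 4: place WK@(2,0)
Op 5: place WK@(3,4)
Op 6: place WN@(1,5)
Op 7: place BR@(5,1)
Op 8: remove (0,1)
Op 9: remove (1,5)
Per-piece attacks for W:
  WK@(2,0): attacks (2,1) (3,0) (1,0) (3,1) (1,1)
  WN@(3,0): attacks (4,2) (5,1) (2,2) (1,1)
  WK@(3,4): attacks (3,5) (3,3) (4,4) (2,4) (4,5) (4,3) (2,5) (2,3)
  WR@(5,0): attacks (5,1) (4,0) (3,0) [ray(0,1) blocked at (5,1); ray(-1,0) blocked at (3,0)]
W attacks (0,4): no

Answer: no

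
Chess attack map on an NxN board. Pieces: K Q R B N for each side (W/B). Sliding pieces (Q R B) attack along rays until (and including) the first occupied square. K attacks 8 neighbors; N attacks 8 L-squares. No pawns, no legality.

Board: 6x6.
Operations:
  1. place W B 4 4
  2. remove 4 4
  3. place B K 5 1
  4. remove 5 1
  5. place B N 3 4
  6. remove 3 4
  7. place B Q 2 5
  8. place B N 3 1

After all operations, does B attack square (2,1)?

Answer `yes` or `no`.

Answer: yes

Derivation:
Op 1: place WB@(4,4)
Op 2: remove (4,4)
Op 3: place BK@(5,1)
Op 4: remove (5,1)
Op 5: place BN@(3,4)
Op 6: remove (3,4)
Op 7: place BQ@(2,5)
Op 8: place BN@(3,1)
Per-piece attacks for B:
  BQ@(2,5): attacks (2,4) (2,3) (2,2) (2,1) (2,0) (3,5) (4,5) (5,5) (1,5) (0,5) (3,4) (4,3) (5,2) (1,4) (0,3)
  BN@(3,1): attacks (4,3) (5,2) (2,3) (1,2) (5,0) (1,0)
B attacks (2,1): yes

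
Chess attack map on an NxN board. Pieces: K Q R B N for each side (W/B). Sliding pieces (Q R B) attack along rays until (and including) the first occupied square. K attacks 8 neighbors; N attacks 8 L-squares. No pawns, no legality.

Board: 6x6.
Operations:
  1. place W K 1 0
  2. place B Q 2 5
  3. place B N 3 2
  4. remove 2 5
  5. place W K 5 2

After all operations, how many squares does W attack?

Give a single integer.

Op 1: place WK@(1,0)
Op 2: place BQ@(2,5)
Op 3: place BN@(3,2)
Op 4: remove (2,5)
Op 5: place WK@(5,2)
Per-piece attacks for W:
  WK@(1,0): attacks (1,1) (2,0) (0,0) (2,1) (0,1)
  WK@(5,2): attacks (5,3) (5,1) (4,2) (4,3) (4,1)
Union (10 distinct): (0,0) (0,1) (1,1) (2,0) (2,1) (4,1) (4,2) (4,3) (5,1) (5,3)

Answer: 10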